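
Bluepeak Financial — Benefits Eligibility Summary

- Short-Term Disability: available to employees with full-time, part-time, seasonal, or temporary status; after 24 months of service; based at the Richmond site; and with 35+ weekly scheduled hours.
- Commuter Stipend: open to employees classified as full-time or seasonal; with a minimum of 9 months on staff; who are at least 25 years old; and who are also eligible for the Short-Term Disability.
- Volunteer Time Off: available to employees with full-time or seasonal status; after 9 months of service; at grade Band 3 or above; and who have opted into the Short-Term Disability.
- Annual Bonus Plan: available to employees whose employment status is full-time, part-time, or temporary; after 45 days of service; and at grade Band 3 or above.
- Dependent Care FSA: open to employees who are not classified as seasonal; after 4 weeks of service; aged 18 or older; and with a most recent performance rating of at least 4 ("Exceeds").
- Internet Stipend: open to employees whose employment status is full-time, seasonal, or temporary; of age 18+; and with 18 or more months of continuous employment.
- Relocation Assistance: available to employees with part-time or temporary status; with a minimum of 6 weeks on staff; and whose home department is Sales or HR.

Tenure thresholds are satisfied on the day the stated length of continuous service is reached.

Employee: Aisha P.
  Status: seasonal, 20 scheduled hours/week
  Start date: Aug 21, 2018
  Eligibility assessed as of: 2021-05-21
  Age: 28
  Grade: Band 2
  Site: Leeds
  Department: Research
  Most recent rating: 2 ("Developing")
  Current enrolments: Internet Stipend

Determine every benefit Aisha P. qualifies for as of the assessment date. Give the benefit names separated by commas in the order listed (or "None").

Internet Stipend

Service from Aug 21, 2018 to 2021-05-21: 1004 days.
Short-Term Disability — status seasonal ✓; service 1004 days ≥ 24 months (≈720 days) ✓; site Leeds ✗ (not Richmond) → not eligible.
Commuter Stipend — status seasonal ✓; service 1004 days ≥ 9 months (≈270 days) ✓; age 28 ≥ 25 ✓; not eligible for Short-Term Disability ✗ → not eligible.
Volunteer Time Off — status seasonal ✓; service 1004 days ≥ 9 months (≈270 days) ✓; grade Band 2 < Band 3 ✗ → not eligible.
Annual Bonus Plan — status seasonal ✗ (requires full-time, part-time, or temporary) → not eligible.
Dependent Care FSA — status seasonal ✗ (excluded) → not eligible.
Internet Stipend — status seasonal ✓; age 28 ≥ 18 ✓; service 1004 days ≥ 18 months (≈540 days) ✓ → eligible.
Relocation Assistance — status seasonal ✗ (requires part-time or temporary) → not eligible.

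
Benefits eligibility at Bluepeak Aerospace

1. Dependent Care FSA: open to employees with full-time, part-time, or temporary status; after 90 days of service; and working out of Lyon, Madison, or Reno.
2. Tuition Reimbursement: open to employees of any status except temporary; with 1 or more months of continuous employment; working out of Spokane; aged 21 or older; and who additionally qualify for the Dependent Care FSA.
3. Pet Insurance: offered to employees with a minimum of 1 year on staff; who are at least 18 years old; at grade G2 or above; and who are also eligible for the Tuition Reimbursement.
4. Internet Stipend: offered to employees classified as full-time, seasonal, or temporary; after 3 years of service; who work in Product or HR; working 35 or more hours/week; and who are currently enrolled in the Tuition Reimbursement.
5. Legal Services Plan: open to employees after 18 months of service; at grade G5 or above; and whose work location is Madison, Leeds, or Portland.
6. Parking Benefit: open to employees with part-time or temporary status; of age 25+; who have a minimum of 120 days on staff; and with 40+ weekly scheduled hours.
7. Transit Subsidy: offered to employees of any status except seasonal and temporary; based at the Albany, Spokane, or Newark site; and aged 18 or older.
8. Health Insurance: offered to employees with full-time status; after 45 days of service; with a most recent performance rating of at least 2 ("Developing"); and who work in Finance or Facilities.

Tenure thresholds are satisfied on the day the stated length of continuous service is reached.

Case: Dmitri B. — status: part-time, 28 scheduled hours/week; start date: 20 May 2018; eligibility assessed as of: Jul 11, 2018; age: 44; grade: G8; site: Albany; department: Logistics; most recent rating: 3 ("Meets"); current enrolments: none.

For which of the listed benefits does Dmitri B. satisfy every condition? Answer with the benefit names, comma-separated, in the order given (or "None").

Transit Subsidy

Service from 20 May 2018 to Jul 11, 2018: 52 days.
Dependent Care FSA — status part-time ✓; service 52 days < 90 days ✗ → not eligible.
Tuition Reimbursement — status part-time ✓ (not excluded); service 52 days ≥ 1 month (≈30 days) ✓; site Albany ✗ (not Spokane) → not eligible.
Pet Insurance — service 52 days < 1 year (≈365 days) ✗ → not eligible.
Internet Stipend — status part-time ✗ (requires full-time, seasonal, or temporary) → not eligible.
Legal Services Plan — service 52 days < 18 months (≈540 days) ✗ → not eligible.
Parking Benefit — status part-time ✓; age 44 ≥ 25 ✓; service 52 days < 120 days ✗ → not eligible.
Transit Subsidy — status part-time ✓ (not excluded); site Albany ✓; age 44 ≥ 18 ✓ → eligible.
Health Insurance — status part-time ✗ (requires full-time) → not eligible.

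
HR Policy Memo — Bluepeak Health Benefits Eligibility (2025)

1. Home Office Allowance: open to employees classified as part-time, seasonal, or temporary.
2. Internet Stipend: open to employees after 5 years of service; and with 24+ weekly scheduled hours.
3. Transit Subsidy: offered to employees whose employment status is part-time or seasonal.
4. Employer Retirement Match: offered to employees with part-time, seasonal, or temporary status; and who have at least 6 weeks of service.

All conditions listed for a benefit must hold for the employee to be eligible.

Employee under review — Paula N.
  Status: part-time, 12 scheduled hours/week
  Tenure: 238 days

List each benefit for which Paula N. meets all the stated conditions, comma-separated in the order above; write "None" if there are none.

Home Office Allowance — status part-time ✓ → eligible.
Internet Stipend — service 238 days < 5 years (≈1825 days) ✗ → not eligible.
Transit Subsidy — status part-time ✓ → eligible.
Employer Retirement Match — status part-time ✓; service 238 days ≥ 6 weeks (≈42 days) ✓ → eligible.

Home Office Allowance, Transit Subsidy, Employer Retirement Match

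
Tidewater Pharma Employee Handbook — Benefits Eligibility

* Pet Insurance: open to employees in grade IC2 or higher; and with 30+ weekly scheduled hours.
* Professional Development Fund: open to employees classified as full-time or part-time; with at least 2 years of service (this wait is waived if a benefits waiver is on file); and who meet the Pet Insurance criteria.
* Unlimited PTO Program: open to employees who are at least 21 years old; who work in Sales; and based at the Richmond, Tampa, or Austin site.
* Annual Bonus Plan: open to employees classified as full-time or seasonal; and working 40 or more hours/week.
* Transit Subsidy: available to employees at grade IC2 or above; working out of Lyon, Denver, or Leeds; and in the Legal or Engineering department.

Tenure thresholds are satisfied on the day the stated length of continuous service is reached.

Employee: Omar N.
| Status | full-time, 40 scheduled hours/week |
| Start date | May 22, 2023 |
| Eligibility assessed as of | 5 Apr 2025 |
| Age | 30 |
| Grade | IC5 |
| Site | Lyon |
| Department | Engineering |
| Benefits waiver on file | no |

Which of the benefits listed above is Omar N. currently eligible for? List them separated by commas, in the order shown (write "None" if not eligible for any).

Pet Insurance, Annual Bonus Plan, Transit Subsidy

Service from May 22, 2023 to 5 Apr 2025: 684 days.
Pet Insurance — grade IC5 ≥ IC2 ✓; 40 hrs/wk ≥ 30 ✓ → eligible.
Professional Development Fund — status full-time ✓; no waiver, service 684 days < 2 years (≈730 days) ✗ → not eligible.
Unlimited PTO Program — age 30 ≥ 21 ✓; dept Engineering ✗ → not eligible.
Annual Bonus Plan — status full-time ✓; 40 hrs/wk ≥ 40 ✓ → eligible.
Transit Subsidy — grade IC5 ≥ IC2 ✓; site Lyon ✓; dept Engineering ✓ → eligible.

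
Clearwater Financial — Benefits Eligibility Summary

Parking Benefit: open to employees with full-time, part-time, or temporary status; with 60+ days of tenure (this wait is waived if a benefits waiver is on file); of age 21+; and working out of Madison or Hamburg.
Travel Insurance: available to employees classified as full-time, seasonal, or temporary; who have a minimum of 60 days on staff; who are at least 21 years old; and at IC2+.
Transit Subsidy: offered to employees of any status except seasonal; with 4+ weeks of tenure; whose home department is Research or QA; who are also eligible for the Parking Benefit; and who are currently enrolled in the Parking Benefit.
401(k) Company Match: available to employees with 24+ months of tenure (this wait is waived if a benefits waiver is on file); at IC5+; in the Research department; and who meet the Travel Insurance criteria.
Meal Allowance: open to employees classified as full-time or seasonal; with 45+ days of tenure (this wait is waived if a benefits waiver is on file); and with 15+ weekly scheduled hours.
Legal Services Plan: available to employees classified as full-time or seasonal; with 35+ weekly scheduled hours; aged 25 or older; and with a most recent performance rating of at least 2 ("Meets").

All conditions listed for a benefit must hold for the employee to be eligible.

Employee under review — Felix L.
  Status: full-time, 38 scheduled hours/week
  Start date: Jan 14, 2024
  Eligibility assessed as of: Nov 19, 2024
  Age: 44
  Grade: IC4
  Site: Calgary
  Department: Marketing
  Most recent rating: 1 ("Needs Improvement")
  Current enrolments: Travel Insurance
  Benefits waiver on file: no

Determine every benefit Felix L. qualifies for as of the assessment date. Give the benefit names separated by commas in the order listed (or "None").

Service from Jan 14, 2024 to Nov 19, 2024: 310 days.
Parking Benefit — status full-time ✓; no waiver, service 310 days ≥ 60 days ✓; age 44 ≥ 21 ✓; site Calgary ✗ (not Madison or Hamburg) → not eligible.
Travel Insurance — status full-time ✓; service 310 days ≥ 60 days ✓; age 44 ≥ 21 ✓; grade IC4 ≥ IC2 ✓ → eligible.
Transit Subsidy — status full-time ✓ (not excluded); service 310 days ≥ 4 weeks (≈28 days) ✓; dept Marketing ✗ → not eligible.
401(k) Company Match — no waiver, service 310 days < 24 months (≈720 days) ✗ → not eligible.
Meal Allowance — status full-time ✓; no waiver, service 310 days ≥ 45 days ✓; 38 hrs/wk ≥ 15 ✓ → eligible.
Legal Services Plan — status full-time ✓; 38 hrs/wk ≥ 35 ✓; age 44 ≥ 25 ✓; rating 1 < 2 ✗ → not eligible.

Travel Insurance, Meal Allowance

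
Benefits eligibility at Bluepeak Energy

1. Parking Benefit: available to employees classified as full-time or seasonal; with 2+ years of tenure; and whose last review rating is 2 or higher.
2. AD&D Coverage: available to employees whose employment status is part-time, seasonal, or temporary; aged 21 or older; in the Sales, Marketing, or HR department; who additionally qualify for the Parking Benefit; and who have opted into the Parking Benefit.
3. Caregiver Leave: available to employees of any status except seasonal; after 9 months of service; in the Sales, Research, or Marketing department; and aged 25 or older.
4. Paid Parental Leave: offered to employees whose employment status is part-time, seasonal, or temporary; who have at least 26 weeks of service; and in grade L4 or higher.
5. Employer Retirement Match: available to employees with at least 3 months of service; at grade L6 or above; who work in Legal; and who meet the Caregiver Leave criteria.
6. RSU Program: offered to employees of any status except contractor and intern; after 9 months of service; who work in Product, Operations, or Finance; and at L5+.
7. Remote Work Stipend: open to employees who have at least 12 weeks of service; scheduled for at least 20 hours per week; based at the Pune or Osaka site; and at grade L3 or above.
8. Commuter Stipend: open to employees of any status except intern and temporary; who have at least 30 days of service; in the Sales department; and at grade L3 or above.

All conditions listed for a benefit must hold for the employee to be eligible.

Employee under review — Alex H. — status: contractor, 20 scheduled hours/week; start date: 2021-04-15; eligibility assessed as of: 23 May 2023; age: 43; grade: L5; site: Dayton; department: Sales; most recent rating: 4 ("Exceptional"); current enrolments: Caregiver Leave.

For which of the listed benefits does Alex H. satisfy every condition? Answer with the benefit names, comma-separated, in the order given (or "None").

Service from 2021-04-15 to 23 May 2023: 768 days.
Parking Benefit — status contractor ✗ (requires full-time or seasonal) → not eligible.
AD&D Coverage — status contractor ✗ (requires part-time, seasonal, or temporary) → not eligible.
Caregiver Leave — status contractor ✓ (not excluded); service 768 days ≥ 9 months (≈270 days) ✓; dept Sales ✓; age 43 ≥ 25 ✓ → eligible.
Paid Parental Leave — status contractor ✗ (requires part-time, seasonal, or temporary) → not eligible.
Employer Retirement Match — service 768 days ≥ 3 months (≈90 days) ✓; grade L5 < L6 ✗ → not eligible.
RSU Program — status contractor ✗ (excluded) → not eligible.
Remote Work Stipend — service 768 days ≥ 12 weeks (≈84 days) ✓; 20 hrs/wk ≥ 20 ✓; site Dayton ✗ (not Pune or Osaka) → not eligible.
Commuter Stipend — status contractor ✓ (not excluded); service 768 days ≥ 30 days ✓; dept Sales ✓; grade L5 ≥ L3 ✓ → eligible.

Caregiver Leave, Commuter Stipend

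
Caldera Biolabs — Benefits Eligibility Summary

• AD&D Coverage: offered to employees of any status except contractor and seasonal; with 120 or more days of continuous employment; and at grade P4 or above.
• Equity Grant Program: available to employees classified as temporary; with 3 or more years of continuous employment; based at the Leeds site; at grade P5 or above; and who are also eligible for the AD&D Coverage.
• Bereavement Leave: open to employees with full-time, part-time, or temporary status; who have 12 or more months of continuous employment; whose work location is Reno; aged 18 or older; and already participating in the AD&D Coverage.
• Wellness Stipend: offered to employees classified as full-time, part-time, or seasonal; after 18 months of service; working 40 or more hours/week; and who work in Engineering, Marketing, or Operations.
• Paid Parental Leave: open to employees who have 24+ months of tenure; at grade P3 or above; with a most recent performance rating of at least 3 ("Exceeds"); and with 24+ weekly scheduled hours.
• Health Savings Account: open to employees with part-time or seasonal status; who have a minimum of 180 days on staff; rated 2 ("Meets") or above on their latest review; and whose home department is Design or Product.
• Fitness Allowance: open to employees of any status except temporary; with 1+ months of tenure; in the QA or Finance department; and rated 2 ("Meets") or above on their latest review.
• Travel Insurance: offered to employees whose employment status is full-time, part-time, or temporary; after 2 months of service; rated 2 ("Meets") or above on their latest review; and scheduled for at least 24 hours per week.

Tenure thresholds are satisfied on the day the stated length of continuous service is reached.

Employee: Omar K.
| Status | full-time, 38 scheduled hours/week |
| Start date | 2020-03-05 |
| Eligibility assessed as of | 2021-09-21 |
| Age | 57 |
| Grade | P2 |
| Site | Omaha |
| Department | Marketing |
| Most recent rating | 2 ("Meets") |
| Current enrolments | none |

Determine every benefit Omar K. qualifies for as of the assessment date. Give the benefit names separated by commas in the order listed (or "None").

Travel Insurance

Service from 2020-03-05 to 2021-09-21: 565 days.
AD&D Coverage — status full-time ✓ (not excluded); service 565 days ≥ 120 days ✓; grade P2 < P4 ✗ → not eligible.
Equity Grant Program — status full-time ✗ (requires temporary) → not eligible.
Bereavement Leave — status full-time ✓; service 565 days ≥ 12 months (≈360 days) ✓; site Omaha ✗ (not Reno) → not eligible.
Wellness Stipend — status full-time ✓; service 565 days ≥ 18 months (≈540 days) ✓; 38 hrs/wk < 40 ✗ → not eligible.
Paid Parental Leave — service 565 days < 24 months (≈720 days) ✗ → not eligible.
Health Savings Account — status full-time ✗ (requires part-time or seasonal) → not eligible.
Fitness Allowance — status full-time ✓ (not excluded); service 565 days ≥ 1 month (≈30 days) ✓; dept Marketing ✗ → not eligible.
Travel Insurance — status full-time ✓; service 565 days ≥ 2 months (≈60 days) ✓; rating 2 ≥ 2 ✓; 38 hrs/wk ≥ 24 ✓ → eligible.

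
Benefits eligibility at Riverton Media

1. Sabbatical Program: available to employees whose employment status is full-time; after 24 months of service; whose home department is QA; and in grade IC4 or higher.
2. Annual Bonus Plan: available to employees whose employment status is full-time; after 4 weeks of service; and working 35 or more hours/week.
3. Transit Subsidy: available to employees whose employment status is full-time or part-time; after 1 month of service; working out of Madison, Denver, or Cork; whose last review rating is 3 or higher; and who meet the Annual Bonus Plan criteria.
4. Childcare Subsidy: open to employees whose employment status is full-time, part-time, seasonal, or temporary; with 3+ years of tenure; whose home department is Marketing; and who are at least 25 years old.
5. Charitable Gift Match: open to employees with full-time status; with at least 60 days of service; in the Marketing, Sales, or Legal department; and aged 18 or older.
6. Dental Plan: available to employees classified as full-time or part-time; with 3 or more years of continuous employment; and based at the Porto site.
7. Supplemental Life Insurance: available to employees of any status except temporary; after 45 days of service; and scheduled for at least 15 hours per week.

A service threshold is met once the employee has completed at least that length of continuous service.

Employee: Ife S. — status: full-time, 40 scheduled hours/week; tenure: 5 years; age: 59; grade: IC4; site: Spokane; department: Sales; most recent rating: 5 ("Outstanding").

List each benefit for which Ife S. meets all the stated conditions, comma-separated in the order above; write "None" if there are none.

Sabbatical Program — status full-time ✓; service 5 years ≥ 24 months (≈720 days) ✓; dept Sales ✗ → not eligible.
Annual Bonus Plan — status full-time ✓; service 5 years ≥ 4 weeks (≈28 days) ✓; 40 hrs/wk ≥ 35 ✓ → eligible.
Transit Subsidy — status full-time ✓; service 5 years ≥ 1 month (≈30 days) ✓; site Spokane ✗ (not Madison, Denver, or Cork) → not eligible.
Childcare Subsidy — status full-time ✓; service 5 years ≥ 3 years ✓; dept Sales ✗ → not eligible.
Charitable Gift Match — status full-time ✓; service 5 years ≥ 60 days ✓; dept Sales ✓; age 59 ≥ 18 ✓ → eligible.
Dental Plan — status full-time ✓; service 5 years ≥ 3 years ✓; site Spokane ✗ (not Porto) → not eligible.
Supplemental Life Insurance — status full-time ✓ (not excluded); service 5 years ≥ 45 days ✓; 40 hrs/wk ≥ 15 ✓ → eligible.

Annual Bonus Plan, Charitable Gift Match, Supplemental Life Insurance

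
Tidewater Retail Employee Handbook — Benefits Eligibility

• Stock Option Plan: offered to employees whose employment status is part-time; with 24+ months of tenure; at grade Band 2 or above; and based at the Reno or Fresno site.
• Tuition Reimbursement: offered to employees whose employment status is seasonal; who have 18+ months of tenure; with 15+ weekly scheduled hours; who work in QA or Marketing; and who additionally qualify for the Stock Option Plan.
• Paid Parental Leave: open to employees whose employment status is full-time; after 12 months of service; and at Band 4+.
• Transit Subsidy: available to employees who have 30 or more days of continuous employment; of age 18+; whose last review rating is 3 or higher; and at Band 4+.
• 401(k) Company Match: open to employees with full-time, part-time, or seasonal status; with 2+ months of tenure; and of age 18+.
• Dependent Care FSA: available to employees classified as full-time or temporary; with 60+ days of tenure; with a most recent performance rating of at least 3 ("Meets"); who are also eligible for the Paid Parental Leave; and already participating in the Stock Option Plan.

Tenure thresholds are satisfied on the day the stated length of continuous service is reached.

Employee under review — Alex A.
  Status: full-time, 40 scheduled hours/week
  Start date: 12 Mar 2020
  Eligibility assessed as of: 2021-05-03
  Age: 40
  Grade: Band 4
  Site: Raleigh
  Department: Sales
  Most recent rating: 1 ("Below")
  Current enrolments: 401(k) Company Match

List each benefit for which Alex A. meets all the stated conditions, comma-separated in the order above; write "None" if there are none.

Paid Parental Leave, 401(k) Company Match

Service from 12 Mar 2020 to 2021-05-03: 417 days.
Stock Option Plan — status full-time ✗ (requires part-time) → not eligible.
Tuition Reimbursement — status full-time ✗ (requires seasonal) → not eligible.
Paid Parental Leave — status full-time ✓; service 417 days ≥ 12 months (≈360 days) ✓; grade Band 4 ≥ Band 4 ✓ → eligible.
Transit Subsidy — service 417 days ≥ 30 days ✓; age 40 ≥ 18 ✓; rating 1 < 3 ✗ → not eligible.
401(k) Company Match — status full-time ✓; service 417 days ≥ 2 months (≈60 days) ✓; age 40 ≥ 18 ✓ → eligible.
Dependent Care FSA — status full-time ✓; service 417 days ≥ 60 days ✓; rating 1 < 3 ✗ → not eligible.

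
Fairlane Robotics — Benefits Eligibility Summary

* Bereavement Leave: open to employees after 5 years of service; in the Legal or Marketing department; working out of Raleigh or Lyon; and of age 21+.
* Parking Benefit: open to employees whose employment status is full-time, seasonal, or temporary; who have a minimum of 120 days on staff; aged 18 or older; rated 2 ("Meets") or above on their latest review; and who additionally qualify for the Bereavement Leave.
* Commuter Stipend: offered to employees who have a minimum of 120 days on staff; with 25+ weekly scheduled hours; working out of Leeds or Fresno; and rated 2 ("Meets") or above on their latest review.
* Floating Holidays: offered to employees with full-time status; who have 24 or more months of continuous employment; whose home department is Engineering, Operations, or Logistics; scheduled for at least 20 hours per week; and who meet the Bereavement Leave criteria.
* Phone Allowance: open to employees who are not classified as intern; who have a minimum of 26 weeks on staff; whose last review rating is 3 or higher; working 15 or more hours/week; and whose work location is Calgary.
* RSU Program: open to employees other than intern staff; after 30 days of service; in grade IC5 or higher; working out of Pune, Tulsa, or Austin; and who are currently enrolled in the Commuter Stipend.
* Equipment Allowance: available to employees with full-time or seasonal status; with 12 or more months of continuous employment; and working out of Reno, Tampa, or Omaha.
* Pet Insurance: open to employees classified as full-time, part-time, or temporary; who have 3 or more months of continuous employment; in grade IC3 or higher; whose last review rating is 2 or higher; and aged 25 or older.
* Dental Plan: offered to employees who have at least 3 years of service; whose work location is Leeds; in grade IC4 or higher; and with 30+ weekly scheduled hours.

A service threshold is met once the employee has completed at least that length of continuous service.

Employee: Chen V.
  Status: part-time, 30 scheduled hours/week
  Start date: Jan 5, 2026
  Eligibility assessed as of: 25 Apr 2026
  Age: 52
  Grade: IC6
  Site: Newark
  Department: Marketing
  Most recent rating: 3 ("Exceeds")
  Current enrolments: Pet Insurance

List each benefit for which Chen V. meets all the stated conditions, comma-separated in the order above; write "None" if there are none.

Pet Insurance

Service from Jan 5, 2026 to 25 Apr 2026: 110 days.
Bereavement Leave — service 110 days < 5 years (≈1825 days) ✗ → not eligible.
Parking Benefit — status part-time ✗ (requires full-time, seasonal, or temporary) → not eligible.
Commuter Stipend — service 110 days < 120 days ✗ → not eligible.
Floating Holidays — status part-time ✗ (requires full-time) → not eligible.
Phone Allowance — status part-time ✓ (not excluded); service 110 days < 26 weeks (≈182 days) ✗ → not eligible.
RSU Program — status part-time ✓ (not excluded); service 110 days ≥ 30 days ✓; grade IC6 ≥ IC5 ✓; site Newark ✗ (not Pune, Tulsa, or Austin) → not eligible.
Equipment Allowance — status part-time ✗ (requires full-time or seasonal) → not eligible.
Pet Insurance — status part-time ✓; service 110 days ≥ 3 months (≈90 days) ✓; grade IC6 ≥ IC3 ✓; rating 3 ≥ 2 ✓; age 52 ≥ 25 ✓ → eligible.
Dental Plan — service 110 days < 3 years (≈1095 days) ✗ → not eligible.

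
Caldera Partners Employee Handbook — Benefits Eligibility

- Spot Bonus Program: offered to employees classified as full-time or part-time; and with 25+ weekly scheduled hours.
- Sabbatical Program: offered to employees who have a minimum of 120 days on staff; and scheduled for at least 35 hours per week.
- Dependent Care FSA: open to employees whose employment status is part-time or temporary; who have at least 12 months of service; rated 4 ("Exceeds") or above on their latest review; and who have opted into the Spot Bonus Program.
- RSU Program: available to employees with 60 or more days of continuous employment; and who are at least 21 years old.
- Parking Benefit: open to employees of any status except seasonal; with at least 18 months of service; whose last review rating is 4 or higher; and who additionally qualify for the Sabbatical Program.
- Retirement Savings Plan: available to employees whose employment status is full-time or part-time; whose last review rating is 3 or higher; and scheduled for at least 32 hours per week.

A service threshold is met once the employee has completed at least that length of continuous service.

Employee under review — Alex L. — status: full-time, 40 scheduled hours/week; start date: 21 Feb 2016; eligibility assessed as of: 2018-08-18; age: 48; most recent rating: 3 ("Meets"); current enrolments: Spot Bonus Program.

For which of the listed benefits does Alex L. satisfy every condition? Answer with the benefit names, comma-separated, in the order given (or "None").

Service from 21 Feb 2016 to 2018-08-18: 909 days.
Spot Bonus Program — status full-time ✓; 40 hrs/wk ≥ 25 ✓ → eligible.
Sabbatical Program — service 909 days ≥ 120 days ✓; 40 hrs/wk ≥ 35 ✓ → eligible.
Dependent Care FSA — status full-time ✗ (requires part-time or temporary) → not eligible.
RSU Program — service 909 days ≥ 60 days ✓; age 48 ≥ 21 ✓ → eligible.
Parking Benefit — status full-time ✓ (not excluded); service 909 days ≥ 18 months (≈540 days) ✓; rating 3 < 4 ✗ → not eligible.
Retirement Savings Plan — status full-time ✓; rating 3 ≥ 3 ✓; 40 hrs/wk ≥ 32 ✓ → eligible.

Spot Bonus Program, Sabbatical Program, RSU Program, Retirement Savings Plan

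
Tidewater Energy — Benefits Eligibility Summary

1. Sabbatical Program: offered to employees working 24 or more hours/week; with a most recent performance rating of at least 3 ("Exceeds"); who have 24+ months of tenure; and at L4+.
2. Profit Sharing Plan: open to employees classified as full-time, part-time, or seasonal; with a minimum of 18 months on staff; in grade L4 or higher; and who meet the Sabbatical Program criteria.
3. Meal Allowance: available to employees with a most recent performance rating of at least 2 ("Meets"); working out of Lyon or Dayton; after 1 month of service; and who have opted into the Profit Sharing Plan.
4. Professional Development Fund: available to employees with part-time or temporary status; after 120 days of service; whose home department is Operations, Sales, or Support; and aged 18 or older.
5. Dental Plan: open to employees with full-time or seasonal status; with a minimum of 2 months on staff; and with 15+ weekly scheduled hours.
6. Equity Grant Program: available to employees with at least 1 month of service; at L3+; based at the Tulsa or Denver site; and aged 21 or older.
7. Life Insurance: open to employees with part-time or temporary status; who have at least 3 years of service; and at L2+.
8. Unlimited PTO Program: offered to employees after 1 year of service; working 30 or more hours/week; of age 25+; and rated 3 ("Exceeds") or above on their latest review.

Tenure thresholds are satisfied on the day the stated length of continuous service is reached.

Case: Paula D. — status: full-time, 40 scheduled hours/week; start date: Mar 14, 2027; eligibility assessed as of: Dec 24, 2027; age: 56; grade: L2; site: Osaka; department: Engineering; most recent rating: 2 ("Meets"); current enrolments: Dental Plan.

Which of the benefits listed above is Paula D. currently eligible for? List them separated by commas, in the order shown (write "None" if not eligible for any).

Dental Plan

Service from Mar 14, 2027 to Dec 24, 2027: 285 days.
Sabbatical Program — 40 hrs/wk ≥ 24 ✓; rating 2 < 3 ✗ → not eligible.
Profit Sharing Plan — status full-time ✓; service 285 days < 18 months (≈540 days) ✗ → not eligible.
Meal Allowance — rating 2 ≥ 2 ✓; site Osaka ✗ (not Lyon or Dayton) → not eligible.
Professional Development Fund — status full-time ✗ (requires part-time or temporary) → not eligible.
Dental Plan — status full-time ✓; service 285 days ≥ 2 months (≈60 days) ✓; 40 hrs/wk ≥ 15 ✓ → eligible.
Equity Grant Program — service 285 days ≥ 1 month (≈30 days) ✓; grade L2 < L3 ✗ → not eligible.
Life Insurance — status full-time ✗ (requires part-time or temporary) → not eligible.
Unlimited PTO Program — service 285 days < 1 year (≈365 days) ✗ → not eligible.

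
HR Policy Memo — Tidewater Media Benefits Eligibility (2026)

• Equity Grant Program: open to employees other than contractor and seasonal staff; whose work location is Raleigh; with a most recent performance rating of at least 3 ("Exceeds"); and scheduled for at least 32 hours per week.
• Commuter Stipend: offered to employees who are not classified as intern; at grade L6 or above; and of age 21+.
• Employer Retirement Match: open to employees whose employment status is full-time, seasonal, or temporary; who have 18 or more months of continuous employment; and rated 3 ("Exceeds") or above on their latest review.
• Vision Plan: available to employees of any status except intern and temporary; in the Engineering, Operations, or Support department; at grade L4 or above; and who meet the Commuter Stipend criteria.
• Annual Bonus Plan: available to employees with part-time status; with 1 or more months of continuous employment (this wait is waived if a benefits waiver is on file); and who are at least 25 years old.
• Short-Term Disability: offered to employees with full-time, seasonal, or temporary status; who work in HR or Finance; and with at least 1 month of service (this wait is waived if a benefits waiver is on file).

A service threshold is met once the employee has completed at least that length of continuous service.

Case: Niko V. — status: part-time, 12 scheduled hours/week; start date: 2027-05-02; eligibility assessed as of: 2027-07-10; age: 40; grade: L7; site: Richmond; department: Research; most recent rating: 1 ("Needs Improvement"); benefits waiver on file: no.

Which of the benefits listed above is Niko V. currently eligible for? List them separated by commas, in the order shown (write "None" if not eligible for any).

Commuter Stipend, Annual Bonus Plan

Service from 2027-05-02 to 2027-07-10: 69 days.
Equity Grant Program — status part-time ✓ (not excluded); site Richmond ✗ (not Raleigh) → not eligible.
Commuter Stipend — status part-time ✓ (not excluded); grade L7 ≥ L6 ✓; age 40 ≥ 21 ✓ → eligible.
Employer Retirement Match — status part-time ✗ (requires full-time, seasonal, or temporary) → not eligible.
Vision Plan — status part-time ✓ (not excluded); dept Research ✗ → not eligible.
Annual Bonus Plan — status part-time ✓; no waiver, service 69 days ≥ 1 month (≈30 days) ✓; age 40 ≥ 25 ✓ → eligible.
Short-Term Disability — status part-time ✗ (requires full-time, seasonal, or temporary) → not eligible.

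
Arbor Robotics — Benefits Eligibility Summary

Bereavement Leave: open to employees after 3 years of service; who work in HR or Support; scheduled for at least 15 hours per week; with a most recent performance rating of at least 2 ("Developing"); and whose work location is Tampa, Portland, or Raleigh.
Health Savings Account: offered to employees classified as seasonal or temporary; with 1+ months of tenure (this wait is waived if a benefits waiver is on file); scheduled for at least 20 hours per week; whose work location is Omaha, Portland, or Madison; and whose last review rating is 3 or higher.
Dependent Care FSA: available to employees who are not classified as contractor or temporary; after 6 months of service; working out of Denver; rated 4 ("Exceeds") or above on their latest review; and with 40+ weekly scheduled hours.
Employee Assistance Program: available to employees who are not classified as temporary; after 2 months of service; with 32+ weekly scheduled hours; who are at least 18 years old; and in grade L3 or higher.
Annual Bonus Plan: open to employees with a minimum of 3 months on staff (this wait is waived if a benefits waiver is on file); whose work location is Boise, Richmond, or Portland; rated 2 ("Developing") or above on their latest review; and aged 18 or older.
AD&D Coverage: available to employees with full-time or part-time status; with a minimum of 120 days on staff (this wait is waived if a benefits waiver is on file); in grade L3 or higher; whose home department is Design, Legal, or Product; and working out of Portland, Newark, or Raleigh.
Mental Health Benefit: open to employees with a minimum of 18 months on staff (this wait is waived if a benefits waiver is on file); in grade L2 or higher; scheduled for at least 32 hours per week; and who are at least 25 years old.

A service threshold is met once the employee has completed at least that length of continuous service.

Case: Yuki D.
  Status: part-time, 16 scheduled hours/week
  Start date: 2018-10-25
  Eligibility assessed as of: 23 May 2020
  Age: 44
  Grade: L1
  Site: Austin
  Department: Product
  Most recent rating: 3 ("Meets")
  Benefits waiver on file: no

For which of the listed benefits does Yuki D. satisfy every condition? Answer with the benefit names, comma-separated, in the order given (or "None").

Service from 2018-10-25 to 23 May 2020: 576 days.
Bereavement Leave — service 576 days < 3 years (≈1095 days) ✗ → not eligible.
Health Savings Account — status part-time ✗ (requires seasonal or temporary) → not eligible.
Dependent Care FSA — status part-time ✓ (not excluded); service 576 days ≥ 6 months (≈180 days) ✓; site Austin ✗ (not Denver) → not eligible.
Employee Assistance Program — status part-time ✓ (not excluded); service 576 days ≥ 2 months (≈60 days) ✓; 16 hrs/wk < 32 ✗ → not eligible.
Annual Bonus Plan — no waiver, service 576 days ≥ 3 months (≈90 days) ✓; site Austin ✗ (not Boise, Richmond, or Portland) → not eligible.
AD&D Coverage — status part-time ✓; no waiver, service 576 days ≥ 120 days ✓; grade L1 < L3 ✗ → not eligible.
Mental Health Benefit — no waiver, service 576 days ≥ 18 months (≈540 days) ✓; grade L1 < L2 ✗ → not eligible.

None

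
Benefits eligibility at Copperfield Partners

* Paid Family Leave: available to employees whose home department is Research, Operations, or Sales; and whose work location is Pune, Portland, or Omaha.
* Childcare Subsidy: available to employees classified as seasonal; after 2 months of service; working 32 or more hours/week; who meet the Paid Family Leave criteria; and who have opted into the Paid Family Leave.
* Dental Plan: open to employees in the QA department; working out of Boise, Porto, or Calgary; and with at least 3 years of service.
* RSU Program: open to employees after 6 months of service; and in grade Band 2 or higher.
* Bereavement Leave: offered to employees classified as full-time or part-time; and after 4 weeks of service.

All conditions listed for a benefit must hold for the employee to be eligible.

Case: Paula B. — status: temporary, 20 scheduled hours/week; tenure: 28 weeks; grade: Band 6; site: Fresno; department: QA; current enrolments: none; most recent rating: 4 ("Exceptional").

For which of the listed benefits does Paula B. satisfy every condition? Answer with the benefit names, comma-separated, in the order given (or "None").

Paid Family Leave — dept QA ✗ → not eligible.
Childcare Subsidy — status temporary ✗ (requires seasonal) → not eligible.
Dental Plan — dept QA ✓; site Fresno ✗ (not Boise, Porto, or Calgary) → not eligible.
RSU Program — service 28 weeks ≥ 6 months (≈180 days) ✓; grade Band 6 ≥ Band 2 ✓ → eligible.
Bereavement Leave — status temporary ✗ (requires full-time or part-time) → not eligible.

RSU Program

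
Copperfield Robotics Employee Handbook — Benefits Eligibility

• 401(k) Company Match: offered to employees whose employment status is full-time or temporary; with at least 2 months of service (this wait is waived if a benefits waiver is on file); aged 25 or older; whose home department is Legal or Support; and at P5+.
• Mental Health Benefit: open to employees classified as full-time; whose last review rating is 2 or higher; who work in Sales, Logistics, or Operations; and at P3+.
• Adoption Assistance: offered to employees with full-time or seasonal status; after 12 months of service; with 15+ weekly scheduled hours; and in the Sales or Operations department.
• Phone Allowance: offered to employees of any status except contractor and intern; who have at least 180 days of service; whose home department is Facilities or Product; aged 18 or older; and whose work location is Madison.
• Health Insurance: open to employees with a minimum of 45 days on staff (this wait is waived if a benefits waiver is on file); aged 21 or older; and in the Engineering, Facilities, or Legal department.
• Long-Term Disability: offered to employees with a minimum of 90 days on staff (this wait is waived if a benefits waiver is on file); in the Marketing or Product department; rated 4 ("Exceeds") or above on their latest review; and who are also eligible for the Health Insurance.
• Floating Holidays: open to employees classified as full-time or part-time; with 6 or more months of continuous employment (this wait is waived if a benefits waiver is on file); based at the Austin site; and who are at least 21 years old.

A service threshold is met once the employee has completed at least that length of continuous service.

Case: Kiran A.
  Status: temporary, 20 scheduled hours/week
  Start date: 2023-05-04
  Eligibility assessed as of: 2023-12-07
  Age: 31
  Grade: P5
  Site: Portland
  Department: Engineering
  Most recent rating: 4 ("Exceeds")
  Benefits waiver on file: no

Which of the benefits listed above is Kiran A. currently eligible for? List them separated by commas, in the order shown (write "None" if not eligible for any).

Service from 2023-05-04 to 2023-12-07: 217 days.
401(k) Company Match — status temporary ✓; no waiver, service 217 days ≥ 2 months (≈60 days) ✓; age 31 ≥ 25 ✓; dept Engineering ✗ → not eligible.
Mental Health Benefit — status temporary ✗ (requires full-time) → not eligible.
Adoption Assistance — status temporary ✗ (requires full-time or seasonal) → not eligible.
Phone Allowance — status temporary ✓ (not excluded); service 217 days ≥ 180 days ✓; dept Engineering ✗ → not eligible.
Health Insurance — no waiver, service 217 days ≥ 45 days ✓; age 31 ≥ 21 ✓; dept Engineering ✓ → eligible.
Long-Term Disability — no waiver, service 217 days ≥ 90 days ✓; dept Engineering ✗ → not eligible.
Floating Holidays — status temporary ✗ (requires full-time or part-time) → not eligible.

Health Insurance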